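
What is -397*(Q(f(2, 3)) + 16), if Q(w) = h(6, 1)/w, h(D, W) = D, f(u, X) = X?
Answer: -7146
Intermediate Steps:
Q(w) = 6/w
-397*(Q(f(2, 3)) + 16) = -397*(6/3 + 16) = -397*(6*(⅓) + 16) = -397*(2 + 16) = -397*18 = -7146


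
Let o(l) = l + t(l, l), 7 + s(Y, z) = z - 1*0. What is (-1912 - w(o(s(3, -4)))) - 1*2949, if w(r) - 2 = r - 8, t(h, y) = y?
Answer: -4833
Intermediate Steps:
s(Y, z) = -7 + z (s(Y, z) = -7 + (z - 1*0) = -7 + (z + 0) = -7 + z)
o(l) = 2*l (o(l) = l + l = 2*l)
w(r) = -6 + r (w(r) = 2 + (r - 8) = 2 + (-8 + r) = -6 + r)
(-1912 - w(o(s(3, -4)))) - 1*2949 = (-1912 - (-6 + 2*(-7 - 4))) - 1*2949 = (-1912 - (-6 + 2*(-11))) - 2949 = (-1912 - (-6 - 22)) - 2949 = (-1912 - 1*(-28)) - 2949 = (-1912 + 28) - 2949 = -1884 - 2949 = -4833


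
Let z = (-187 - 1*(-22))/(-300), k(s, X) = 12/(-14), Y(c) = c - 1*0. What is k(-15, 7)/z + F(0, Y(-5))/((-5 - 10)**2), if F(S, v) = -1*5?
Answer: -5477/3465 ≈ -1.5807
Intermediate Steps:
Y(c) = c (Y(c) = c + 0 = c)
k(s, X) = -6/7 (k(s, X) = 12*(-1/14) = -6/7)
F(S, v) = -5
z = 11/20 (z = (-187 + 22)*(-1/300) = -165*(-1/300) = 11/20 ≈ 0.55000)
k(-15, 7)/z + F(0, Y(-5))/((-5 - 10)**2) = -6/(7*11/20) - 5/(-5 - 10)**2 = -6/7*20/11 - 5/((-15)**2) = -120/77 - 5/225 = -120/77 - 5*1/225 = -120/77 - 1/45 = -5477/3465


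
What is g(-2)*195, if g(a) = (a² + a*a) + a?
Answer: 1170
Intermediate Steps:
g(a) = a + 2*a² (g(a) = (a² + a²) + a = 2*a² + a = a + 2*a²)
g(-2)*195 = -2*(1 + 2*(-2))*195 = -2*(1 - 4)*195 = -2*(-3)*195 = 6*195 = 1170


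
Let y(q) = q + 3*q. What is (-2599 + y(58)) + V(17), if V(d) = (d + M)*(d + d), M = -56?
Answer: -3693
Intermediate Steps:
V(d) = 2*d*(-56 + d) (V(d) = (d - 56)*(d + d) = (-56 + d)*(2*d) = 2*d*(-56 + d))
y(q) = 4*q
(-2599 + y(58)) + V(17) = (-2599 + 4*58) + 2*17*(-56 + 17) = (-2599 + 232) + 2*17*(-39) = -2367 - 1326 = -3693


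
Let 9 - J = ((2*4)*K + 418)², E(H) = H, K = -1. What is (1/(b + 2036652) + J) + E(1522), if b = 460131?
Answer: -415886647526/2496783 ≈ -1.6657e+5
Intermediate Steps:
J = -168091 (J = 9 - ((2*4)*(-1) + 418)² = 9 - (8*(-1) + 418)² = 9 - (-8 + 418)² = 9 - 1*410² = 9 - 1*168100 = 9 - 168100 = -168091)
(1/(b + 2036652) + J) + E(1522) = (1/(460131 + 2036652) - 168091) + 1522 = (1/2496783 - 168091) + 1522 = -419686751252/2496783 + 1522 = -415886647526/2496783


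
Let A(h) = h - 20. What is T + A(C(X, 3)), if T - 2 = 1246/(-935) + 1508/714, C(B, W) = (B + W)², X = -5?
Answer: -259586/19635 ≈ -13.221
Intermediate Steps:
A(h) = -20 + h
T = 54574/19635 (T = 2 + (1246/(-935) + 1508/714) = 2 + (1246*(-1/935) + 1508*(1/714)) = 2 + (-1246/935 + 754/357) = 2 + 15304/19635 = 54574/19635 ≈ 2.7794)
T + A(C(X, 3)) = 54574/19635 + (-20 + (-5 + 3)²) = 54574/19635 + (-20 + (-2)²) = 54574/19635 + (-20 + 4) = 54574/19635 - 16 = -259586/19635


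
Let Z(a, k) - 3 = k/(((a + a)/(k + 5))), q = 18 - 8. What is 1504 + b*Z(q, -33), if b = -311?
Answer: -68986/5 ≈ -13797.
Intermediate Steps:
q = 10
Z(a, k) = 3 + k*(5 + k)/(2*a) (Z(a, k) = 3 + k/(((a + a)/(k + 5))) = 3 + k/(((2*a)/(5 + k))) = 3 + k/((2*a/(5 + k))) = 3 + k*((5 + k)/(2*a)) = 3 + k*(5 + k)/(2*a))
1504 + b*Z(q, -33) = 1504 - 311*((-33)² + 5*(-33) + 6*10)/(2*10) = 1504 - 311*(1089 - 165 + 60)/(2*10) = 1504 - 311*984/(2*10) = 1504 - 311*246/5 = 1504 - 76506/5 = -68986/5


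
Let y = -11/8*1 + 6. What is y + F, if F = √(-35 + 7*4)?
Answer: 37/8 + I*√7 ≈ 4.625 + 2.6458*I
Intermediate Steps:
F = I*√7 (F = √(-35 + 28) = √(-7) = I*√7 ≈ 2.6458*I)
y = 37/8 (y = -11*⅛*1 + 6 = -11/8*1 + 6 = -11/8 + 6 = 37/8 ≈ 4.6250)
y + F = 37/8 + I*√7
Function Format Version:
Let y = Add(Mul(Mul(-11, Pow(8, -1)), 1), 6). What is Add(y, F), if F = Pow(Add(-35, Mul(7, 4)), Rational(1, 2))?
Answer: Add(Rational(37, 8), Mul(I, Pow(7, Rational(1, 2)))) ≈ Add(4.6250, Mul(2.6458, I))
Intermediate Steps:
F = Mul(I, Pow(7, Rational(1, 2))) (F = Pow(Add(-35, 28), Rational(1, 2)) = Pow(-7, Rational(1, 2)) = Mul(I, Pow(7, Rational(1, 2))) ≈ Mul(2.6458, I))
y = Rational(37, 8) (y = Add(Mul(Mul(-11, Rational(1, 8)), 1), 6) = Add(Mul(Rational(-11, 8), 1), 6) = Add(Rational(-11, 8), 6) = Rational(37, 8) ≈ 4.6250)
Add(y, F) = Add(Rational(37, 8), Mul(I, Pow(7, Rational(1, 2))))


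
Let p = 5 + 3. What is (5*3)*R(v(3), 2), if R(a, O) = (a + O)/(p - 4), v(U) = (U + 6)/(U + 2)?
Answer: 57/4 ≈ 14.250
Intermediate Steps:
p = 8
v(U) = (6 + U)/(2 + U)
R(a, O) = O/4 + a/4 (R(a, O) = (a + O)/(8 - 4) = (O + a)/4 = (O + a)*(¼) = O/4 + a/4)
(5*3)*R(v(3), 2) = (5*3)*((¼)*2 + ((6 + 3)/(2 + 3))/4) = 15*(½ + (9/5)/4) = 15*(½ + ((⅕)*9)/4) = 15*(½ + (¼)*(9/5)) = 15*(½ + 9/20) = 15*(19/20) = 57/4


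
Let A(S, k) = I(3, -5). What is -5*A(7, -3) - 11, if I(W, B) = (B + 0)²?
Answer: -136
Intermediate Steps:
I(W, B) = B²
A(S, k) = 25 (A(S, k) = (-5)² = 25)
-5*A(7, -3) - 11 = -5*25 - 11 = -125 - 11 = -136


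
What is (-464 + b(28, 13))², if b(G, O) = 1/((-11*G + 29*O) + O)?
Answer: 1447574209/6724 ≈ 2.1528e+5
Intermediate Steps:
b(G, O) = 1/(-11*G + 30*O)
(-464 + b(28, 13))² = (-464 - 1/(-30*13 + 11*28))² = (-464 - 1/(-390 + 308))² = (-464 - 1/(-82))² = (-464 - 1*(-1/82))² = (-464 + 1/82)² = (-38047/82)² = 1447574209/6724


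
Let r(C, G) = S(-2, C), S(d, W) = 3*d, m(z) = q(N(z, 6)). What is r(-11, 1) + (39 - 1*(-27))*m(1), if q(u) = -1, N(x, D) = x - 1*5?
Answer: -72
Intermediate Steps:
N(x, D) = -5 + x (N(x, D) = x - 5 = -5 + x)
m(z) = -1
r(C, G) = -6 (r(C, G) = 3*(-2) = -6)
r(-11, 1) + (39 - 1*(-27))*m(1) = -6 + (39 - 1*(-27))*(-1) = -6 + (39 + 27)*(-1) = -6 + 66*(-1) = -6 - 66 = -72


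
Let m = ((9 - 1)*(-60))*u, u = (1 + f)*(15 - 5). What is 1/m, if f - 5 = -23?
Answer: 1/81600 ≈ 1.2255e-5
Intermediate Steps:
f = -18 (f = 5 - 23 = -18)
u = -170 (u = (1 - 18)*(15 - 5) = -17*10 = -170)
m = 81600 (m = ((9 - 1)*(-60))*(-170) = (8*(-60))*(-170) = -480*(-170) = 81600)
1/m = 1/81600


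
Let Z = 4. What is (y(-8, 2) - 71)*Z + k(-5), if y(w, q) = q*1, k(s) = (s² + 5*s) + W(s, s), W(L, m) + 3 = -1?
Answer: -280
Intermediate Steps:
W(L, m) = -4 (W(L, m) = -3 - 1 = -4)
k(s) = -4 + s² + 5*s (k(s) = (s² + 5*s) - 4 = -4 + s² + 5*s)
y(w, q) = q
(y(-8, 2) - 71)*Z + k(-5) = (2 - 71)*4 + (-4 + (-5)² + 5*(-5)) = -69*4 + (-4 + 25 - 25) = -276 - 4 = -280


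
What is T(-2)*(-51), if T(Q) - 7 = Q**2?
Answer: -561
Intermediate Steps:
T(Q) = 7 + Q**2
T(-2)*(-51) = (7 + (-2)**2)*(-51) = (7 + 4)*(-51) = 11*(-51) = -561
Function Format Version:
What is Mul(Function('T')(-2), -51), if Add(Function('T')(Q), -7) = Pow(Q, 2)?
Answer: -561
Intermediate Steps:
Function('T')(Q) = Add(7, Pow(Q, 2))
Mul(Function('T')(-2), -51) = Mul(Add(7, Pow(-2, 2)), -51) = Mul(Add(7, 4), -51) = Mul(11, -51) = -561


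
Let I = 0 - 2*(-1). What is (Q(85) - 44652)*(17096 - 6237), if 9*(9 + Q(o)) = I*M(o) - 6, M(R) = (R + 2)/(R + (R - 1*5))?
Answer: -240064984153/495 ≈ -4.8498e+8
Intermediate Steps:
M(R) = (2 + R)/(-5 + 2*R) (M(R) = (2 + R)/(R + (R - 5)) = (2 + R)/(R + (-5 + R)) = (2 + R)/(-5 + 2*R))
I = 2 (I = 0 + 2 = 2)
Q(o) = -29/3 + 2*(2 + o)/(9*(-5 + 2*o)) (Q(o) = -9 + (2*((2 + o)/(-5 + 2*o)) - 6)/9 = -9 + (2*(2 + o)/(-5 + 2*o) - 6)/9 = -9 + (-6 + 2*(2 + o)/(-5 + 2*o))/9 = -9 + (-⅔ + 2*(2 + o)/(9*(-5 + 2*o))) = -29/3 + 2*(2 + o)/(9*(-5 + 2*o)))
(Q(85) - 44652)*(17096 - 6237) = ((439 - 172*85)/(9*(-5 + 2*85)) - 44652)*(17096 - 6237) = ((439 - 14620)/(9*(-5 + 170)) - 44652)*10859 = ((⅑)*(-14181)/165 - 44652)*10859 = ((⅑)*(1/165)*(-14181) - 44652)*10859 = (-4727/495 - 44652)*10859 = -22107467/495*10859 = -240064984153/495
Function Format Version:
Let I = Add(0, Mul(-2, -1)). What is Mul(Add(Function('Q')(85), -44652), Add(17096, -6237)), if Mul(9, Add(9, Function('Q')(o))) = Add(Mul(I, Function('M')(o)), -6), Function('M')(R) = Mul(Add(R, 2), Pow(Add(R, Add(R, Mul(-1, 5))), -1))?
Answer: Rational(-240064984153, 495) ≈ -4.8498e+8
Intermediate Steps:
Function('M')(R) = Mul(Pow(Add(-5, Mul(2, R)), -1), Add(2, R)) (Function('M')(R) = Mul(Add(2, R), Pow(Add(R, Add(R, -5)), -1)) = Mul(Add(2, R), Pow(Add(R, Add(-5, R)), -1)) = Mul(Add(2, R), Pow(Add(-5, Mul(2, R)), -1)) = Mul(Pow(Add(-5, Mul(2, R)), -1), Add(2, R)))
I = 2 (I = Add(0, 2) = 2)
Function('Q')(o) = Add(Rational(-29, 3), Mul(Rational(2, 9), Pow(Add(-5, Mul(2, o)), -1), Add(2, o))) (Function('Q')(o) = Add(-9, Mul(Rational(1, 9), Add(Mul(2, Mul(Pow(Add(-5, Mul(2, o)), -1), Add(2, o))), -6))) = Add(-9, Mul(Rational(1, 9), Add(Mul(2, Pow(Add(-5, Mul(2, o)), -1), Add(2, o)), -6))) = Add(-9, Mul(Rational(1, 9), Add(-6, Mul(2, Pow(Add(-5, Mul(2, o)), -1), Add(2, o))))) = Add(-9, Add(Rational(-2, 3), Mul(Rational(2, 9), Pow(Add(-5, Mul(2, o)), -1), Add(2, o)))) = Add(Rational(-29, 3), Mul(Rational(2, 9), Pow(Add(-5, Mul(2, o)), -1), Add(2, o))))
Mul(Add(Function('Q')(85), -44652), Add(17096, -6237)) = Mul(Add(Mul(Rational(1, 9), Pow(Add(-5, Mul(2, 85)), -1), Add(439, Mul(-172, 85))), -44652), Add(17096, -6237)) = Mul(Add(Mul(Rational(1, 9), Pow(Add(-5, 170), -1), Add(439, -14620)), -44652), 10859) = Mul(Add(Mul(Rational(1, 9), Pow(165, -1), -14181), -44652), 10859) = Mul(Add(Mul(Rational(1, 9), Rational(1, 165), -14181), -44652), 10859) = Mul(Add(Rational(-4727, 495), -44652), 10859) = Mul(Rational(-22107467, 495), 10859) = Rational(-240064984153, 495)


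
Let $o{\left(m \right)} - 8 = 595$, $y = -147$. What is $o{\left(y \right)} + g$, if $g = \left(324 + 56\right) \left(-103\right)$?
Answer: $-38537$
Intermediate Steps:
$g = -39140$ ($g = 380 \left(-103\right) = -39140$)
$o{\left(m \right)} = 603$ ($o{\left(m \right)} = 8 + 595 = 603$)
$o{\left(y \right)} + g = 603 - 39140 = -38537$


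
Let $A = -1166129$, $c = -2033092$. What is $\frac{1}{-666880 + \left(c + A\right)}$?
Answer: $- \frac{1}{3866101} \approx -2.5866 \cdot 10^{-7}$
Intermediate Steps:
$\frac{1}{-666880 + \left(c + A\right)} = \frac{1}{-666880 - 3199221} = \frac{1}{-3866101} = - \frac{1}{3866101}$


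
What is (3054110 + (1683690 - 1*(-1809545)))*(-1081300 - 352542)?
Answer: -9387858249490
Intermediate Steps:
(3054110 + (1683690 - 1*(-1809545)))*(-1081300 - 352542) = (3054110 + (1683690 + 1809545))*(-1433842) = (3054110 + 3493235)*(-1433842) = 6547345*(-1433842) = -9387858249490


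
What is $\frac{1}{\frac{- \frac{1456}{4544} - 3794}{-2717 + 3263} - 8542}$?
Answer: $- \frac{22152}{189376325} \approx -0.00011697$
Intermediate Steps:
$\frac{1}{\frac{- \frac{1456}{4544} - 3794}{-2717 + 3263} - 8542} = \frac{1}{\frac{\left(-1456\right) \frac{1}{4544} - 3794}{546} - 8542} = \frac{1}{\left(- \frac{91}{284} - 3794\right) \frac{1}{546} - 8542} = \frac{1}{\left(- \frac{1077587}{284}\right) \frac{1}{546} - 8542} = \frac{1}{- \frac{153941}{22152} - 8542} = \frac{1}{- \frac{189376325}{22152}} = - \frac{22152}{189376325}$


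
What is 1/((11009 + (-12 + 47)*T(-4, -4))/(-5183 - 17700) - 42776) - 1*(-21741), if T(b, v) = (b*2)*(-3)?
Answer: 21281287771354/978855057 ≈ 21741.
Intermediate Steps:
T(b, v) = -6*b (T(b, v) = (2*b)*(-3) = -6*b)
1/((11009 + (-12 + 47)*T(-4, -4))/(-5183 - 17700) - 42776) - 1*(-21741) = 1/((11009 + (-12 + 47)*(-6*(-4)))/(-5183 - 17700) - 42776) - 1*(-21741) = 1/((11009 + 35*24)/(-22883) - 42776) + 21741 = 1/((11009 + 840)*(-1/22883) - 42776) + 21741 = 1/(11849*(-1/22883) - 42776) + 21741 = 1/(-11849/22883 - 42776) + 21741 = 1/(-978855057/22883) + 21741 = -22883/978855057 + 21741 = 21281287771354/978855057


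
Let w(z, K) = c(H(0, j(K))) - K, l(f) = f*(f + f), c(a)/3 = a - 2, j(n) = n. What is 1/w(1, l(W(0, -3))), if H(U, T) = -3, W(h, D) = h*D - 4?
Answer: -1/47 ≈ -0.021277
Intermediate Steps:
W(h, D) = -4 + D*h (W(h, D) = D*h - 4 = -4 + D*h)
c(a) = -6 + 3*a (c(a) = 3*(a - 2) = 3*(-2 + a) = -6 + 3*a)
l(f) = 2*f² (l(f) = f*(2*f) = 2*f²)
w(z, K) = -15 - K (w(z, K) = (-6 + 3*(-3)) - K = (-6 - 9) - K = -15 - K)
1/w(1, l(W(0, -3))) = 1/(-15 - 2*(-4 - 3*0)²) = 1/(-15 - 2*(-4 + 0)²) = 1/(-15 - 2*(-4)²) = 1/(-15 - 2*16) = 1/(-15 - 1*32) = 1/(-15 - 32) = 1/(-47) = -1/47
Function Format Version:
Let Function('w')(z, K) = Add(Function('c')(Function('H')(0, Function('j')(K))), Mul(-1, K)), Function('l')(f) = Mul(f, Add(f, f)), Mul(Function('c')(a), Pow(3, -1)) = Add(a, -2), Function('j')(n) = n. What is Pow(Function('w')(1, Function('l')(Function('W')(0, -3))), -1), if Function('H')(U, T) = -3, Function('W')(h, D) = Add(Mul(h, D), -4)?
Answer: Rational(-1, 47) ≈ -0.021277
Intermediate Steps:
Function('W')(h, D) = Add(-4, Mul(D, h)) (Function('W')(h, D) = Add(Mul(D, h), -4) = Add(-4, Mul(D, h)))
Function('c')(a) = Add(-6, Mul(3, a)) (Function('c')(a) = Mul(3, Add(a, -2)) = Mul(3, Add(-2, a)) = Add(-6, Mul(3, a)))
Function('l')(f) = Mul(2, Pow(f, 2)) (Function('l')(f) = Mul(f, Mul(2, f)) = Mul(2, Pow(f, 2)))
Function('w')(z, K) = Add(-15, Mul(-1, K)) (Function('w')(z, K) = Add(Add(-6, Mul(3, -3)), Mul(-1, K)) = Add(Add(-6, -9), Mul(-1, K)) = Add(-15, Mul(-1, K)))
Pow(Function('w')(1, Function('l')(Function('W')(0, -3))), -1) = Pow(Add(-15, Mul(-1, Mul(2, Pow(Add(-4, Mul(-3, 0)), 2)))), -1) = Pow(Add(-15, Mul(-1, Mul(2, Pow(Add(-4, 0), 2)))), -1) = Pow(Add(-15, Mul(-1, Mul(2, Pow(-4, 2)))), -1) = Pow(Add(-15, Mul(-1, Mul(2, 16))), -1) = Pow(Add(-15, Mul(-1, 32)), -1) = Pow(Add(-15, -32), -1) = Pow(-47, -1) = Rational(-1, 47)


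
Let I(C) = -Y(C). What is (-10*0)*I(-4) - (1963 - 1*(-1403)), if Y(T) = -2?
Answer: -3366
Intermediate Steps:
I(C) = 2 (I(C) = -1*(-2) = 2)
(-10*0)*I(-4) - (1963 - 1*(-1403)) = -10*0*2 - (1963 - 1*(-1403)) = 0*2 - (1963 + 1403) = 0 - 1*3366 = 0 - 3366 = -3366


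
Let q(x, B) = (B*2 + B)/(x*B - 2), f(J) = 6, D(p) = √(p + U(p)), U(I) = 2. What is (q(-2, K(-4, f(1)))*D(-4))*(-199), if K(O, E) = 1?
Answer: 597*I*√2/4 ≈ 211.07*I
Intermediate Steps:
D(p) = √(2 + p) (D(p) = √(p + 2) = √(2 + p))
q(x, B) = 3*B/(-2 + B*x) (q(x, B) = (2*B + B)/(B*x - 2) = (3*B)/(-2 + B*x) = 3*B/(-2 + B*x))
(q(-2, K(-4, f(1)))*D(-4))*(-199) = ((3*1/(-2 + 1*(-2)))*√(2 - 4))*(-199) = ((3*1/(-2 - 2))*√(-2))*(-199) = ((3*1/(-4))*(I*√2))*(-199) = ((3*1*(-¼))*(I*√2))*(-199) = -3*I*√2/4*(-199) = 597*I*√2/4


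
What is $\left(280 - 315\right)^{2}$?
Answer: $1225$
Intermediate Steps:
$\left(280 - 315\right)^{2} = \left(-35\right)^{2} = 1225$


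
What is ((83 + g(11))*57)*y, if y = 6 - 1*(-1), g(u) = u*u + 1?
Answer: 81795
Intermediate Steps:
g(u) = 1 + u² (g(u) = u² + 1 = 1 + u²)
y = 7 (y = 6 + 1 = 7)
((83 + g(11))*57)*y = ((83 + (1 + 11²))*57)*7 = ((83 + (1 + 121))*57)*7 = ((83 + 122)*57)*7 = (205*57)*7 = 11685*7 = 81795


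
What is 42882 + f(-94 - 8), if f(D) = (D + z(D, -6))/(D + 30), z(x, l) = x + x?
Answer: 171545/4 ≈ 42886.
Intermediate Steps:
z(x, l) = 2*x
f(D) = 3*D/(30 + D) (f(D) = (D + 2*D)/(D + 30) = (3*D)/(30 + D) = 3*D/(30 + D))
42882 + f(-94 - 8) = 42882 + 3*(-94 - 8)/(30 + (-94 - 8)) = 42882 + 3*(-102)/(30 - 102) = 42882 + 3*(-102)/(-72) = 42882 + 3*(-102)*(-1/72) = 42882 + 17/4 = 171545/4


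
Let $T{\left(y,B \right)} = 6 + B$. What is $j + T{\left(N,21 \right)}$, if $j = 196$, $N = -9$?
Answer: $223$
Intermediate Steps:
$j + T{\left(N,21 \right)} = 196 + \left(6 + 21\right) = 196 + 27 = 223$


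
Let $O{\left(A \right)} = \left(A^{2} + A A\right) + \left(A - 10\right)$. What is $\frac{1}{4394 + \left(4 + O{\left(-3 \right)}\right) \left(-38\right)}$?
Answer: $\frac{1}{4052} \approx 0.00024679$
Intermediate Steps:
$O{\left(A \right)} = -10 + A + 2 A^{2}$ ($O{\left(A \right)} = \left(A^{2} + A^{2}\right) + \left(A - 10\right) = 2 A^{2} + \left(-10 + A\right) = -10 + A + 2 A^{2}$)
$\frac{1}{4394 + \left(4 + O{\left(-3 \right)}\right) \left(-38\right)} = \frac{1}{4394 + \left(4 - \left(13 - 18\right)\right) \left(-38\right)} = \frac{1}{4394 + \left(4 - -5\right) \left(-38\right)} = \frac{1}{4394 + \left(4 + 5\right) \left(-38\right)} = \frac{1}{4394 + 9 \left(-38\right)} = \frac{1}{4394 - 342} = \frac{1}{4052}$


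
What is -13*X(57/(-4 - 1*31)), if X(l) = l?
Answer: 741/35 ≈ 21.171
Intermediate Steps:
-13*X(57/(-4 - 1*31)) = -741/(-4 - 1*31) = -741/(-4 - 31) = -741/(-35) = -741*(-1)/35 = -13*(-57/35) = 741/35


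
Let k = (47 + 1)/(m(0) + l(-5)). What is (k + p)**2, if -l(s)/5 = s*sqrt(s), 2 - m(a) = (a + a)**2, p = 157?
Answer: (2841700*sqrt(5) + 76897081*I)/(100*sqrt(5) + 3121*I) ≈ 24658.0 - 269.32*I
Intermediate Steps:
m(a) = 2 - 4*a**2 (m(a) = 2 - (a + a)**2 = 2 - (2*a)**2 = 2 - 4*a**2)
l(s) = -5*s**(3/2) (l(s) = -5*s*sqrt(s) = -5*s**(3/2))
k = 48/(2 + 25*I*sqrt(5)) (k = (47 + 1)/((2 - 4*0**2) - (-25)*I*sqrt(5)) = 48/((2 - 4*0) - (-25)*I*sqrt(5)) = 48/((2 + 0) + 25*I*sqrt(5)) = 48/(2 + 25*I*sqrt(5)) ≈ 0.030681 - 0.85755*I)
(k + p)**2 = ((32/1043 - 400*I*sqrt(5)/1043) + 157)**2 = (163783/1043 - 400*I*sqrt(5)/1043)**2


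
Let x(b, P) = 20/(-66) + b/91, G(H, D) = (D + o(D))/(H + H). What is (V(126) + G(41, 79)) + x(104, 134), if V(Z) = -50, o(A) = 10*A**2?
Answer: 13503767/18942 ≈ 712.90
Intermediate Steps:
G(H, D) = (D + 10*D**2)/(2*H) (G(H, D) = (D + 10*D**2)/(H + H) = (D + 10*D**2)/((2*H)) = (D + 10*D**2)*(1/(2*H)) = (D + 10*D**2)/(2*H))
x(b, P) = -10/33 + b/91 (x(b, P) = 20*(-1/66) + b*(1/91) = -10/33 + b/91)
(V(126) + G(41, 79)) + x(104, 134) = (-50 + (1/2)*79*(1 + 10*79)/41) + (-10/33 + (1/91)*104) = (-50 + (1/2)*79*(1/41)*(1 + 790)) + (-10/33 + 8/7) = (-50 + (1/2)*79*(1/41)*791) + 194/231 = (-50 + 62489/82) + 194/231 = 58389/82 + 194/231 = 13503767/18942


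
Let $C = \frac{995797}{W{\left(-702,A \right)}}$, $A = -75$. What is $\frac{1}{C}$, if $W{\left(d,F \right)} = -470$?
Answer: $- \frac{470}{995797} \approx -0.00047198$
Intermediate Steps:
$C = - \frac{995797}{470}$ ($C = \frac{995797}{-470} = 995797 \left(- \frac{1}{470}\right) = - \frac{995797}{470} \approx -2118.7$)
$\frac{1}{C} = \frac{1}{- \frac{995797}{470}} = - \frac{470}{995797}$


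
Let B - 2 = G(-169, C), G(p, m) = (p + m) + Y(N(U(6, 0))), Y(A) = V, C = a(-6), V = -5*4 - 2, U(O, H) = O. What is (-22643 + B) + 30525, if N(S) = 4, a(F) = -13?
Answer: 7680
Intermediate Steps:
V = -22 (V = -20 - 2 = -22)
C = -13
Y(A) = -22
G(p, m) = -22 + m + p (G(p, m) = (p + m) - 22 = (m + p) - 22 = -22 + m + p)
B = -202 (B = 2 + (-22 - 13 - 169) = 2 - 204 = -202)
(-22643 + B) + 30525 = (-22643 - 202) + 30525 = -22845 + 30525 = 7680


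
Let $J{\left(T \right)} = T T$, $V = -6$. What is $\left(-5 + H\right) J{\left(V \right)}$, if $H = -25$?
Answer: $-1080$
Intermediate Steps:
$J{\left(T \right)} = T^{2}$
$\left(-5 + H\right) J{\left(V \right)} = \left(-5 - 25\right) \left(-6\right)^{2} = \left(-30\right) 36 = -1080$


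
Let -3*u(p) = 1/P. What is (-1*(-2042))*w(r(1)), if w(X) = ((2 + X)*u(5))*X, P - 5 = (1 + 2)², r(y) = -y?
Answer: 1021/21 ≈ 48.619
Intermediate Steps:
P = 14 (P = 5 + (1 + 2)² = 5 + 3² = 5 + 9 = 14)
u(p) = -1/42 (u(p) = -⅓/14 = -⅓*1/14 = -1/42)
w(X) = X*(-1/21 - X/42) (w(X) = ((2 + X)*(-1/42))*X = (-1/21 - X/42)*X = X*(-1/21 - X/42))
(-1*(-2042))*w(r(1)) = (-1*(-2042))*(-(-1*1)*(2 - 1*1)/42) = 2042*(-1/42*(-1)*(2 - 1)) = 2042*(-1/42*(-1)*1) = 2042*(1/42) = 1021/21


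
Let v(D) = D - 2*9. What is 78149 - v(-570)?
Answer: 78737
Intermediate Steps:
v(D) = -18 + D (v(D) = D - 18 = -18 + D)
78149 - v(-570) = 78149 - (-18 - 570) = 78149 - 1*(-588) = 78149 + 588 = 78737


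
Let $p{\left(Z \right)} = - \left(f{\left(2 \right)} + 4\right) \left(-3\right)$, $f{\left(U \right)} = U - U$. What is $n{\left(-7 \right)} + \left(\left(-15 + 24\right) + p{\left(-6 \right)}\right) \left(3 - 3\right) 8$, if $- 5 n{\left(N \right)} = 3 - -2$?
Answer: $-1$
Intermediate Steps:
$f{\left(U \right)} = 0$
$n{\left(N \right)} = -1$ ($n{\left(N \right)} = - \frac{3 - -2}{5} = - \frac{3 + 2}{5} = \left(- \frac{1}{5}\right) 5 = -1$)
$p{\left(Z \right)} = 12$ ($p{\left(Z \right)} = - \left(0 + 4\right) \left(-3\right) = - 4 \left(-3\right) = \left(-1\right) \left(-12\right) = 12$)
$n{\left(-7 \right)} + \left(\left(-15 + 24\right) + p{\left(-6 \right)}\right) \left(3 - 3\right) 8 = -1 + \left(\left(-15 + 24\right) + 12\right) \left(3 - 3\right) 8 = -1 + \left(9 + 12\right) \left(3 - 3\right) 8 = -1 + 21 \cdot 0 \cdot 8 = -1 + 21 \cdot 0 = -1 + 0 = -1$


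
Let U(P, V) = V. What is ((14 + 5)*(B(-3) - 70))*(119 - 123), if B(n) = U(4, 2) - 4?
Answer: 5472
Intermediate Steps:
B(n) = -2 (B(n) = 2 - 4 = -2)
((14 + 5)*(B(-3) - 70))*(119 - 123) = ((14 + 5)*(-2 - 70))*(119 - 123) = (19*(-72))*(-4) = -1368*(-4) = 5472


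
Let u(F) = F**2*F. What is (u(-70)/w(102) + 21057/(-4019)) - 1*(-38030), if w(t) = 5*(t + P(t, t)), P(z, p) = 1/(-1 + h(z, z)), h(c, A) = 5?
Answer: 61401185217/1643771 ≈ 37354.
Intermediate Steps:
P(z, p) = 1/4 (P(z, p) = 1/(-1 + 5) = 1/4)
u(F) = F**3
w(t) = 5/4 + 5*t (w(t) = 5*(t + 1/4) = 5*(1/4 + t) = 5/4 + 5*t)
(u(-70)/w(102) + 21057/(-4019)) - 1*(-38030) = ((-70)**3/(5/4 + 5*102) + 21057/(-4019)) - 1*(-38030) = (-343000/(5/4 + 510) + 21057*(-1/4019)) + 38030 = (-343000/2045/4 - 21057/4019) + 38030 = (-343000*4/2045 - 21057/4019) + 38030 = (-274400/409 - 21057/4019) + 38030 = -1111425913/1643771 + 38030 = 61401185217/1643771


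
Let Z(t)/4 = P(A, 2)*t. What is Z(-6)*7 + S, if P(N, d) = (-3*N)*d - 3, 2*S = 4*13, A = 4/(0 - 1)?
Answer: -3502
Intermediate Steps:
A = -4 (A = 4/(-1) = 4*(-1) = -4)
S = 26 (S = (4*13)/2 = (1/2)*52 = 26)
P(N, d) = -3 - 3*N*d (P(N, d) = -3*N*d - 3 = -3 - 3*N*d)
Z(t) = 84*t (Z(t) = 4*((-3 - 3*(-4)*2)*t) = 4*((-3 + 24)*t) = 4*(21*t) = 84*t)
Z(-6)*7 + S = (84*(-6))*7 + 26 = -504*7 + 26 = -3528 + 26 = -3502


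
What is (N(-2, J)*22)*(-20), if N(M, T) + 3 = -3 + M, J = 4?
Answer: 3520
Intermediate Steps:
N(M, T) = -6 + M (N(M, T) = -3 + (-3 + M) = -6 + M)
(N(-2, J)*22)*(-20) = ((-6 - 2)*22)*(-20) = -8*22*(-20) = -176*(-20) = 3520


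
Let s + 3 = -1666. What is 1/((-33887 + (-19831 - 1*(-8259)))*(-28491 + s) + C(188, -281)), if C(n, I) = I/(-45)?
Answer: 45/61696955081 ≈ 7.2937e-10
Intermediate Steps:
s = -1669 (s = -3 - 1666 = -1669)
C(n, I) = -I/45 (C(n, I) = I*(-1/45) = -I/45)
1/((-33887 + (-19831 - 1*(-8259)))*(-28491 + s) + C(188, -281)) = 1/((-33887 + (-19831 - 1*(-8259)))*(-28491 - 1669) - 1/45*(-281)) = 1/((-33887 + (-19831 + 8259))*(-30160) + 281/45) = 1/((-33887 - 11572)*(-30160) + 281/45) = 1/(-45459*(-30160) + 281/45) = 1/(1371043440 + 281/45) = 1/(61696955081/45) = 45/61696955081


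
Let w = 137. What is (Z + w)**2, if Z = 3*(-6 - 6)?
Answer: 10201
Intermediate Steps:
Z = -36 (Z = 3*(-12) = -36)
(Z + w)**2 = (-36 + 137)**2 = 101**2 = 10201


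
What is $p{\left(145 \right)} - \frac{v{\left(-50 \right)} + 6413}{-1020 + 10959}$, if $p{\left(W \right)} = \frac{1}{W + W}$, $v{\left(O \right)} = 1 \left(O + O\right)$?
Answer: $- \frac{1820831}{2882310} \approx -0.63173$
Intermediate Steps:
$v{\left(O \right)} = 2 O$ ($v{\left(O \right)} = 1 \cdot 2 O = 2 O$)
$p{\left(W \right)} = \frac{1}{2 W}$
$p{\left(145 \right)} - \frac{v{\left(-50 \right)} + 6413}{-1020 + 10959} = \frac{1}{2 \cdot 145} - \frac{2 \left(-50\right) + 6413}{-1020 + 10959} = \frac{1}{2} \cdot \frac{1}{145} - \frac{-100 + 6413}{9939} = \frac{1}{290} - 6313 \cdot \frac{1}{9939} = \frac{1}{290} - \frac{6313}{9939} = - \frac{1820831}{2882310}$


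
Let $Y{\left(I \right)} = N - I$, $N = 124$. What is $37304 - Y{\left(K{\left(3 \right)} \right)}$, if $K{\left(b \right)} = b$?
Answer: $37183$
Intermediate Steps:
$Y{\left(I \right)} = 124 - I$
$37304 - Y{\left(K{\left(3 \right)} \right)} = 37304 - \left(124 - 3\right) = 37304 - 121 = 37183$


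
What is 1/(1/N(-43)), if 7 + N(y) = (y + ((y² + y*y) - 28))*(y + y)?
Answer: -311929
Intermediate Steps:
N(y) = -7 + 2*y*(-28 + y + 2*y²) (N(y) = -7 + (y + ((y² + y*y) - 28))*(y + y) = -7 + (y + ((y² + y²) - 28))*(2*y) = -7 + (y + (2*y² - 28))*(2*y) = -7 + (y + (-28 + 2*y²))*(2*y) = -7 + (-28 + y + 2*y²)*(2*y) = -7 + 2*y*(-28 + y + 2*y²))
1/(1/N(-43)) = 1/(1/(-7 - 56*(-43) + 2*(-43)² + 4*(-43)³)) = 1/(1/(-7 + 2408 + 2*1849 + 4*(-79507))) = 1/(1/(-7 + 2408 + 3698 - 318028)) = 1/(1/(-311929)) = 1/(-1/311929) = -311929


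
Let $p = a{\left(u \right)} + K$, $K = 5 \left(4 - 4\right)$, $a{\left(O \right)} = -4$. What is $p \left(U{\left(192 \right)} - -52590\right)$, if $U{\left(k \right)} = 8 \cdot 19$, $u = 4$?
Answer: $-210968$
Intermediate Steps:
$K = 0$ ($K = 5 \cdot 0 = 0$)
$U{\left(k \right)} = 152$
$p = -4$ ($p = -4 + 0 = -4$)
$p \left(U{\left(192 \right)} - -52590\right) = - 4 \left(152 - -52590\right) = - 4 \left(152 + 52590\right) = \left(-4\right) 52742 = -210968$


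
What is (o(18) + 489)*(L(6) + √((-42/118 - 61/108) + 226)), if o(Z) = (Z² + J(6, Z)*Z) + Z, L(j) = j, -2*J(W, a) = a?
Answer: 4014 + 223*√253854285/354 ≈ 14051.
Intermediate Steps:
J(W, a) = -a/2
o(Z) = Z + Z²/2 (o(Z) = (Z² + (-Z/2)*Z) + Z = (Z² - Z²/2) + Z = Z²/2 + Z = Z + Z²/2)
(o(18) + 489)*(L(6) + √((-42/118 - 61/108) + 226)) = ((½)*18*(2 + 18) + 489)*(6 + √((-42/118 - 61/108) + 226)) = ((½)*18*20 + 489)*(6 + √((-42*1/118 - 61*1/108) + 226)) = (180 + 489)*(6 + √((-21/59 - 61/108) + 226)) = 669*(6 + √(-5867/6372 + 226)) = 669*(6 + √(1434205/6372)) = 669*(6 + √253854285/1062) = 4014 + 223*√253854285/354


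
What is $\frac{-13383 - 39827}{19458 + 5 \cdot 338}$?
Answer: $- \frac{1565}{622} \approx -2.5161$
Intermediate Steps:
$\frac{-13383 - 39827}{19458 + 5 \cdot 338} = - \frac{53210}{19458 + 1690} = - \frac{53210}{21148} = \left(-53210\right) \frac{1}{21148} = - \frac{1565}{622}$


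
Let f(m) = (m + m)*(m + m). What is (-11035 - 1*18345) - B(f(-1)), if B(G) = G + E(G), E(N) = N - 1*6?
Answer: -29382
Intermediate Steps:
E(N) = -6 + N (E(N) = N - 6 = -6 + N)
f(m) = 4*m² (f(m) = (2*m)*(2*m) = 4*m²)
B(G) = -6 + 2*G (B(G) = G + (-6 + G) = -6 + 2*G)
(-11035 - 1*18345) - B(f(-1)) = (-11035 - 1*18345) - (-6 + 2*(4*(-1)²)) = (-11035 - 18345) - (-6 + 2*(4*1)) = -29380 - (-6 + 2*4) = -29380 - (-6 + 8) = -29380 - 1*2 = -29380 - 2 = -29382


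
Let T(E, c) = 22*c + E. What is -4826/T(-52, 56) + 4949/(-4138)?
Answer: -3226226/610355 ≈ -5.2858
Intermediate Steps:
T(E, c) = E + 22*c
-4826/T(-52, 56) + 4949/(-4138) = -4826/(-52 + 22*56) + 4949/(-4138) = -4826/(-52 + 1232) + 4949*(-1/4138) = -4826/1180 - 4949/4138 = -4826*1/1180 - 4949/4138 = -2413/590 - 4949/4138 = -3226226/610355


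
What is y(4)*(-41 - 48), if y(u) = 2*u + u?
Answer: -1068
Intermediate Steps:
y(u) = 3*u
y(4)*(-41 - 48) = (3*4)*(-41 - 48) = 12*(-89) = -1068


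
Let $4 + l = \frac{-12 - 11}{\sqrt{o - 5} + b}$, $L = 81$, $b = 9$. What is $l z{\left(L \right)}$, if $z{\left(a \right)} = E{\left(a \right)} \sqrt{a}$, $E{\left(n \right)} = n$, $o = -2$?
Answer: $\frac{729 \left(- 4 \sqrt{7} + 59 i\right)}{\sqrt{7} - 9 i} \approx -4630.8 + 504.11 i$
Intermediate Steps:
$l = -4 - \frac{23}{9 + i \sqrt{7}}$ ($l = -4 + \frac{-12 - 11}{\sqrt{-2 - 5} + 9} = -4 - \frac{23}{\sqrt{-7} + 9} = -4 - \frac{23}{i \sqrt{7} + 9} = -4 - \frac{23}{9 + i \sqrt{7}} \approx -6.3523 + 0.6915 i$)
$z{\left(a \right)} = a^{\frac{3}{2}}$ ($z{\left(a \right)} = a \sqrt{a} = a^{\frac{3}{2}}$)
$l z{\left(L \right)} = \frac{- 4 \sqrt{7} + 59 i}{\sqrt{7} - 9 i} 81^{\frac{3}{2}} = \frac{- 4 \sqrt{7} + 59 i}{\sqrt{7} - 9 i} 729 = \frac{729 \left(- 4 \sqrt{7} + 59 i\right)}{\sqrt{7} - 9 i}$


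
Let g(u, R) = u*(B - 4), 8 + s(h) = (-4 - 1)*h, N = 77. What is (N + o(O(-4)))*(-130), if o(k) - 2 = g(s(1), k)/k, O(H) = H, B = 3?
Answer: -19695/2 ≈ -9847.5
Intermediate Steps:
s(h) = -8 - 5*h (s(h) = -8 + (-4 - 1)*h = -8 - 5*h)
g(u, R) = -u (g(u, R) = u*(3 - 4) = u*(-1) = -u)
o(k) = 2 + 13/k (o(k) = 2 + (-(-8 - 5*1))/k = 2 + (-(-8 - 5))/k = 2 + (-1*(-13))/k = 2 + 13/k)
(N + o(O(-4)))*(-130) = (77 + (2 + 13/(-4)))*(-130) = (77 + (2 + 13*(-¼)))*(-130) = (77 + (2 - 13/4))*(-130) = (77 - 5/4)*(-130) = (303/4)*(-130) = -19695/2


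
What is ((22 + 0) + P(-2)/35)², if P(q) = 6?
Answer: 602176/1225 ≈ 491.57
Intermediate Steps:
((22 + 0) + P(-2)/35)² = ((22 + 0) + 6/35)² = (22 + 6*(1/35))² = (22 + 6/35)² = (776/35)² = 602176/1225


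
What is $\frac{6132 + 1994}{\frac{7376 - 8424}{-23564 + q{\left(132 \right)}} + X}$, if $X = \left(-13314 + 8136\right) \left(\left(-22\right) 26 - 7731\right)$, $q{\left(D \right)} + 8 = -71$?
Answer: $\frac{96061509}{508240969805} \approx 0.00018901$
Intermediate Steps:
$q{\left(D \right)} = -79$ ($q{\left(D \right)} = -8 - 71 = -79$)
$X = 42992934$ ($X = - 5178 \left(-572 - 7731\right) = \left(-5178\right) \left(-8303\right) = 42992934$)
$\frac{6132 + 1994}{\frac{7376 - 8424}{-23564 + q{\left(132 \right)}} + X} = \frac{6132 + 1994}{\frac{7376 - 8424}{-23564 - 79} + 42992934} = \frac{8126}{- \frac{1048}{-23643} + 42992934} = \frac{8126}{\left(-1048\right) \left(- \frac{1}{23643}\right) + 42992934} = \frac{8126}{\frac{1048}{23643} + 42992934} = \frac{8126}{\frac{1016481939610}{23643}} = 8126 \cdot \frac{23643}{1016481939610} = \frac{96061509}{508240969805}$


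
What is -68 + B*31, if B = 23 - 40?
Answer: -595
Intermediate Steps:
B = -17
-68 + B*31 = -68 - 17*31 = -68 - 527 = -595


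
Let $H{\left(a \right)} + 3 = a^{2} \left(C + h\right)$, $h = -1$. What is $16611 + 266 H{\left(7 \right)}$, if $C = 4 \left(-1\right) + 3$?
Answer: $-10255$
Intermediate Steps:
$C = -1$ ($C = -4 + 3 = -1$)
$H{\left(a \right)} = -3 - 2 a^{2}$ ($H{\left(a \right)} = -3 + a^{2} \left(-1 - 1\right) = -3 + a^{2} \left(-2\right) = -3 - 2 a^{2}$)
$16611 + 266 H{\left(7 \right)} = 16611 + 266 \left(-3 - 2 \cdot 7^{2}\right) = 16611 + 266 \left(-3 - 98\right) = 16611 + 266 \left(-101\right) = 16611 - 26866 = -10255$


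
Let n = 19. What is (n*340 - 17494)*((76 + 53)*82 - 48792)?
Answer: 421653276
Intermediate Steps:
(n*340 - 17494)*((76 + 53)*82 - 48792) = (19*340 - 17494)*((76 + 53)*82 - 48792) = (6460 - 17494)*(129*82 - 48792) = -11034*(10578 - 48792) = -11034*(-38214) = 421653276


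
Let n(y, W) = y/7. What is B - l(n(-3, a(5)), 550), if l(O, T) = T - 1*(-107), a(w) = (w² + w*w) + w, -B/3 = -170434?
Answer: 510645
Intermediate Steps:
B = 511302 (B = -3*(-170434) = 511302)
a(w) = w + 2*w² (a(w) = (w² + w²) + w = 2*w² + w = w + 2*w²)
n(y, W) = y/7 (n(y, W) = y*(⅐) = y/7)
l(O, T) = 107 + T (l(O, T) = T + 107 = 107 + T)
B - l(n(-3, a(5)), 550) = 511302 - (107 + 550) = 511302 - 1*657 = 511302 - 657 = 510645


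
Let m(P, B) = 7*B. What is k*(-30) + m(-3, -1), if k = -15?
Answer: 443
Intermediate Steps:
k*(-30) + m(-3, -1) = -15*(-30) + 7*(-1) = 450 - 7 = 443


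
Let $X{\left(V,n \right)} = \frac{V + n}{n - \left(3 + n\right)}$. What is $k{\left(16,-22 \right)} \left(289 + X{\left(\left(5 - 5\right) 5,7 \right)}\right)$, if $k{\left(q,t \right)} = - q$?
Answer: $- \frac{13760}{3} \approx -4586.7$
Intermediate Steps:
$X{\left(V,n \right)} = - \frac{V}{3} - \frac{n}{3}$ ($X{\left(V,n \right)} = \frac{V + n}{-3} = \left(V + n\right) \left(- \frac{1}{3}\right) = - \frac{V}{3} - \frac{n}{3}$)
$k{\left(16,-22 \right)} \left(289 + X{\left(\left(5 - 5\right) 5,7 \right)}\right) = \left(-1\right) 16 \left(289 - \left(\frac{7}{3} + \frac{\left(5 - 5\right) 5}{3}\right)\right) = - 16 \left(289 - \left(\frac{7}{3} + \frac{0 \cdot 5}{3}\right)\right) = - 16 \left(289 - \frac{7}{3}\right) = \left(-16\right) \frac{860}{3} = - \frac{13760}{3}$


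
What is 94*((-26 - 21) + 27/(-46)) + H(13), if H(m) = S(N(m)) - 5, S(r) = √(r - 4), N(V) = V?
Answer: -102929/23 ≈ -4475.2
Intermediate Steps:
S(r) = √(-4 + r)
H(m) = -5 + √(-4 + m) (H(m) = √(-4 + m) - 5 = -5 + √(-4 + m))
94*((-26 - 21) + 27/(-46)) + H(13) = 94*((-26 - 21) + 27/(-46)) + (-5 + √(-4 + 13)) = 94*(-47 + 27*(-1/46)) + (-5 + √9) = 94*(-47 - 27/46) + (-5 + 3) = 94*(-2189/46) - 2 = -102883/23 - 2 = -102929/23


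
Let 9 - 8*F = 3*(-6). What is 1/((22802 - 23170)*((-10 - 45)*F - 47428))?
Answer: 1/17521814 ≈ 5.7072e-8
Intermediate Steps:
F = 27/8 (F = 9/8 - 3*(-6)/8 = 9/8 - ⅛*(-18) = 9/8 + 9/4 = 27/8 ≈ 3.3750)
1/((22802 - 23170)*((-10 - 45)*F - 47428)) = 1/((22802 - 23170)*((-10 - 45)*(27/8) - 47428)) = 1/(-368*(-55*27/8 - 47428)) = 1/(-368*(-1485/8 - 47428)) = 1/(-368*(-380909/8)) = 1/17521814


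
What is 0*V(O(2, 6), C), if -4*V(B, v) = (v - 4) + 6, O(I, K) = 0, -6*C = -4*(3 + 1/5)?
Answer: 0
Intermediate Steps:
C = 32/15 (C = -(-2)*(3 + 1/5)/3 = -(-2)*16/(3*5) = -1/6*(-64/5) = 32/15 ≈ 2.1333)
V(B, v) = -1/2 - v/4 (V(B, v) = -((v - 4) + 6)/4 = -((-4 + v) + 6)/4 = -(2 + v)/4 = -1/2 - v/4)
0*V(O(2, 6), C) = 0*(-1/2 - 1/4*32/15) = 0*(-1/2 - 8/15) = 0*(-31/30) = 0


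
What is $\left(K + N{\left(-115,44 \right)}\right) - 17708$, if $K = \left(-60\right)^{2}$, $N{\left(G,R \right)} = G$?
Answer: $-14223$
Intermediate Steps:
$K = 3600$
$\left(K + N{\left(-115,44 \right)}\right) - 17708 = \left(3600 - 115\right) - 17708 = 3485 - 17708 = -14223$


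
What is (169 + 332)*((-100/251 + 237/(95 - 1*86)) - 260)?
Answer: -29433917/251 ≈ -1.1727e+5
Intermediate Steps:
(169 + 332)*((-100/251 + 237/(95 - 1*86)) - 260) = 501*((-100*1/251 + 237/(95 - 86)) - 260) = 501*((-100/251 + 237/9) - 260) = 501*((-100/251 + 237*(1/9)) - 260) = 501*((-100/251 + 79/3) - 260) = 501*(19529/753 - 260) = 501*(-176251/753) = -29433917/251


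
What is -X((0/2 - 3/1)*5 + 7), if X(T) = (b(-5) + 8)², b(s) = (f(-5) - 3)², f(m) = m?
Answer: -5184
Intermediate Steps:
b(s) = 64 (b(s) = (-5 - 3)² = (-8)² = 64)
X(T) = 5184 (X(T) = (64 + 8)² = 72² = 5184)
-X((0/2 - 3/1)*5 + 7) = -1*5184 = -5184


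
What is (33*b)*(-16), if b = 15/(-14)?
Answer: 3960/7 ≈ 565.71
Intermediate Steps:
b = -15/14 (b = 15*(-1/14) = -15/14 ≈ -1.0714)
(33*b)*(-16) = (33*(-15/14))*(-16) = -495/14*(-16) = 3960/7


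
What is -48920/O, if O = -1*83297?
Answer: 48920/83297 ≈ 0.58730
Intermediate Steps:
O = -83297
-48920/O = -48920/(-83297) = -48920*(-1/83297) = 48920/83297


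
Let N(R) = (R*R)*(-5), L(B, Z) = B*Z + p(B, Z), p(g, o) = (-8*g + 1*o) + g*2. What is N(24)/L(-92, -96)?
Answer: -40/129 ≈ -0.31008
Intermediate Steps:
p(g, o) = o - 6*g (p(g, o) = (-8*g + o) + 2*g = (o - 8*g) + 2*g = o - 6*g)
L(B, Z) = Z - 6*B + B*Z (L(B, Z) = B*Z + (Z - 6*B) = Z - 6*B + B*Z)
N(R) = -5*R**2 (N(R) = R**2*(-5) = -5*R**2)
N(24)/L(-92, -96) = (-5*24**2)/(-96 - 6*(-92) - 92*(-96)) = (-5*576)/(-96 + 552 + 8832) = -2880/9288 = -2880*1/9288 = -40/129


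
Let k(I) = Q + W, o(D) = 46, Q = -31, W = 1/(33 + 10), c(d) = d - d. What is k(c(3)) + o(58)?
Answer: 646/43 ≈ 15.023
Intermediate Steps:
c(d) = 0
W = 1/43 ≈ 0.023256
k(I) = -1332/43 (k(I) = -31 + 1/43 = -1332/43)
k(c(3)) + o(58) = -1332/43 + 46 = 646/43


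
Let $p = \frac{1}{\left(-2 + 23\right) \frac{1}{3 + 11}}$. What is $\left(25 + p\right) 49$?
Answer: $\frac{3773}{3} \approx 1257.7$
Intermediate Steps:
$p = \frac{2}{3}$ ($p = \frac{1}{21 \cdot \frac{1}{14}} = \frac{1}{\frac{3}{2}} = \frac{2}{3} \approx 0.66667$)
$\left(25 + p\right) 49 = \left(25 + \frac{2}{3}\right) 49 = \frac{77}{3} \cdot 49 = \frac{3773}{3}$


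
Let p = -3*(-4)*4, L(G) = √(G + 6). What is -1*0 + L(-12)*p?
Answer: 48*I*√6 ≈ 117.58*I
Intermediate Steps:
L(G) = √(6 + G)
p = 48 (p = 12*4 = 48)
-1*0 + L(-12)*p = -1*0 + √(6 - 12)*48 = 0 + √(-6)*48 = 0 + (I*√6)*48 = 0 + 48*I*√6 = 48*I*√6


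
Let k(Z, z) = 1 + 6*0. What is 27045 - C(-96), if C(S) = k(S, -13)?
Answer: 27044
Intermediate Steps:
k(Z, z) = 1 (k(Z, z) = 1 + 0 = 1)
C(S) = 1
27045 - C(-96) = 27045 - 1*1 = 27045 - 1 = 27044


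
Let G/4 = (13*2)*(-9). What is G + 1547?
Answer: 611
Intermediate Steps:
G = -936 (G = 4*((13*2)*(-9)) = 4*(26*(-9)) = 4*(-234) = -936)
G + 1547 = -936 + 1547 = 611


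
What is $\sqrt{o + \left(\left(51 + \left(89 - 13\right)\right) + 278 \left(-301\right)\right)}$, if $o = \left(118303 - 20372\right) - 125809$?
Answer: $3 i \sqrt{12381} \approx 333.81 i$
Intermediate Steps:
$o = -27878$ ($o = 97931 - 125809 = -27878$)
$\sqrt{o + \left(\left(51 + \left(89 - 13\right)\right) + 278 \left(-301\right)\right)} = \sqrt{-27878 + \left(\left(51 + \left(89 - 13\right)\right) + 278 \left(-301\right)\right)} = \sqrt{-27878 + \left(\left(51 + \left(89 - 13\right)\right) - 83678\right)} = \sqrt{-27878 + \left(\left(51 + 76\right) - 83678\right)} = \sqrt{-27878 + \left(127 - 83678\right)} = \sqrt{-27878 - 83551} = \sqrt{-111429} = 3 i \sqrt{12381}$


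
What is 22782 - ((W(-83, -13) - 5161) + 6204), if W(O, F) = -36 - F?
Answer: 21762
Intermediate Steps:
22782 - ((W(-83, -13) - 5161) + 6204) = 22782 - (((-36 - 1*(-13)) - 5161) + 6204) = 22782 - (((-36 + 13) - 5161) + 6204) = 22782 - ((-23 - 5161) + 6204) = 22782 - (-5184 + 6204) = 22782 - 1*1020 = 22782 - 1020 = 21762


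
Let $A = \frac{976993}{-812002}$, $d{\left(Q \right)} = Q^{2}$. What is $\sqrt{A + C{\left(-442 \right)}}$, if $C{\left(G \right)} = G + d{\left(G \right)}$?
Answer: $\frac{\sqrt{128520490955165702}}{812002} \approx 441.5$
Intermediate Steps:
$C{\left(G \right)} = G + G^{2}$
$A = - \frac{976993}{812002}$ ($A = 976993 \left(- \frac{1}{812002}\right) = - \frac{976993}{812002} \approx -1.2032$)
$\sqrt{A + C{\left(-442 \right)}} = \sqrt{- \frac{976993}{812002} - 442 \left(1 - 442\right)} = \sqrt{- \frac{976993}{812002} - -194922} = \sqrt{- \frac{976993}{812002} + 194922} = \sqrt{\frac{158276076851}{812002}} = \frac{\sqrt{128520490955165702}}{812002}$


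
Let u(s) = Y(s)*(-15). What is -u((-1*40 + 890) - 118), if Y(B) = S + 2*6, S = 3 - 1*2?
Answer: 195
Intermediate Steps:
S = 1 (S = 3 - 2 = 1)
Y(B) = 13 (Y(B) = 1 + 2*6 = 1 + 12 = 13)
u(s) = -195 (u(s) = 13*(-15) = -195)
-u((-1*40 + 890) - 118) = -1*(-195) = 195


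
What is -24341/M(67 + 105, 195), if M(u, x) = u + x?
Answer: -24341/367 ≈ -66.324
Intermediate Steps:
-24341/M(67 + 105, 195) = -24341/((67 + 105) + 195) = -24341/(172 + 195) = -24341/367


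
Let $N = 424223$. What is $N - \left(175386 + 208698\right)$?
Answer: $40139$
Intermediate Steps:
$N - \left(175386 + 208698\right) = 424223 - \left(175386 + 208698\right) = 424223 - 384084 = 40139$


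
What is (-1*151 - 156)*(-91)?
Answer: 27937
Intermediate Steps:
(-1*151 - 156)*(-91) = (-151 - 156)*(-91) = -307*(-91) = 27937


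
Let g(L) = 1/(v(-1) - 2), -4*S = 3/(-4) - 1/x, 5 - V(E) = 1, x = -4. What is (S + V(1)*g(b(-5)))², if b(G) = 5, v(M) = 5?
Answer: 1225/576 ≈ 2.1267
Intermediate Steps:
V(E) = 4 (V(E) = 5 - 1*1 = 5 - 1 = 4)
S = ⅛ (S = -(3/(-4) - 1/(-4))/4 = -(3*(-¼) - 1*(-¼))/4 = -(-¾ + ¼)/4 = -¼*(-½) = ⅛ ≈ 0.12500)
g(L) = ⅓ (g(L) = 1/(5 - 2) = 1/3 = ⅓)
(S + V(1)*g(b(-5)))² = (⅛ + 4*(⅓))² = (⅛ + 4/3)² = (35/24)² = 1225/576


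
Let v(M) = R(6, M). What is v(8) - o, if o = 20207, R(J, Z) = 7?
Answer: -20200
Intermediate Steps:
v(M) = 7
v(8) - o = 7 - 1*20207 = 7 - 20207 = -20200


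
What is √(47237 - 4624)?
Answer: √42613 ≈ 206.43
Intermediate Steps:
√(47237 - 4624) = √42613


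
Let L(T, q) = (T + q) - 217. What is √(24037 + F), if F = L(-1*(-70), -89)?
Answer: √23801 ≈ 154.28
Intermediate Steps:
L(T, q) = -217 + T + q
F = -236 (F = -217 - 1*(-70) - 89 = -217 + 70 - 89 = -236)
√(24037 + F) = √(24037 - 236) = √23801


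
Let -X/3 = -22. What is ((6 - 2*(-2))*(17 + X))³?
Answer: 571787000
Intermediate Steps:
X = 66 (X = -3*(-22) = 66)
((6 - 2*(-2))*(17 + X))³ = ((6 - 2*(-2))*(17 + 66))³ = ((6 + 4)*83)³ = (10*83)³ = 830³ = 571787000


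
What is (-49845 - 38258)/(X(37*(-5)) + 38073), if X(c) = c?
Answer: -88103/37888 ≈ -2.3254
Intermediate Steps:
(-49845 - 38258)/(X(37*(-5)) + 38073) = (-49845 - 38258)/(37*(-5) + 38073) = -88103/(-185 + 38073) = -88103/37888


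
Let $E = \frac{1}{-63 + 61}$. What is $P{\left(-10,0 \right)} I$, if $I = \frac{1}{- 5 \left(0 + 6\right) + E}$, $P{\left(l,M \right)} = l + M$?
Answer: $\frac{20}{61} \approx 0.32787$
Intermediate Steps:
$E = - \frac{1}{2}$ ($E = \frac{1}{-2} = - \frac{1}{2} \approx -0.5$)
$P{\left(l,M \right)} = M + l$
$I = - \frac{2}{61}$ ($I = \frac{1}{- 5 \left(0 + 6\right) - \frac{1}{2}} = \frac{1}{\left(-5\right) 6 - \frac{1}{2}} = \frac{1}{-30 - \frac{1}{2}} = \frac{1}{- \frac{61}{2}} = - \frac{2}{61} \approx -0.032787$)
$P{\left(-10,0 \right)} I = \left(0 - 10\right) \left(- \frac{2}{61}\right) = \left(-10\right) \left(- \frac{2}{61}\right) = \frac{20}{61}$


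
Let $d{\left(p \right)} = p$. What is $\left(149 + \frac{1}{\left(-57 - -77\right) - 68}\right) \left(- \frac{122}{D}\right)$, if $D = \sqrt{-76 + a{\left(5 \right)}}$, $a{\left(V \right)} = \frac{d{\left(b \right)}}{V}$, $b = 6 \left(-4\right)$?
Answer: $\frac{436211 i \sqrt{505}}{4848} \approx 2022.0 i$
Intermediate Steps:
$b = -24$
$a{\left(V \right)} = - \frac{24}{V}$
$D = \frac{2 i \sqrt{505}}{5}$ ($D = \sqrt{-76 - \frac{24}{5}} = \sqrt{- \frac{404}{5}} = \frac{2 i \sqrt{505}}{5} \approx 8.9889 i$)
$\left(149 + \frac{1}{\left(-57 - -77\right) - 68}\right) \left(- \frac{122}{D}\right) = \left(149 + \frac{1}{\left(-57 - -77\right) - 68}\right) \left(- \frac{122}{\frac{2}{5} i \sqrt{505}}\right) = \left(149 + \frac{1}{\left(-57 + 77\right) - 68}\right) \left(- 122 \left(- \frac{i \sqrt{505}}{202}\right)\right) = \left(149 + \frac{1}{20 - 68}\right) \frac{61 i \sqrt{505}}{101} = \left(149 + \frac{1}{-48}\right) \frac{61 i \sqrt{505}}{101} = \left(149 - \frac{1}{48}\right) \frac{61 i \sqrt{505}}{101} = \frac{7151 \frac{61 i \sqrt{505}}{101}}{48} = \frac{436211 i \sqrt{505}}{4848}$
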